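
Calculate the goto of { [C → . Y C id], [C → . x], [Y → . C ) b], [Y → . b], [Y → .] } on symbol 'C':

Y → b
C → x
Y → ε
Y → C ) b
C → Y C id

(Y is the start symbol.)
GOTO(I, 'C') = CLOSURE({ [A → αX.β] : [A → α.Xβ] ∈ I, X = 'C' })

Items with dot before 'C', with the dot advanced:
  [Y → . C ) b] → [Y → C . ) b]
Closure adds nothing (no advanced item has the dot before a non-terminal).

GOTO = { [Y → C . ) b] }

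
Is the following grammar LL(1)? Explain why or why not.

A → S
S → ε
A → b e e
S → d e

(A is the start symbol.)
Relevant sets:
  FIRST(S) = { 'd', ε }
  FOLLOW(A) = { $ }
  FOLLOW(S) = { $ }

For A:
  PREDICT(A → S) = { $, 'd' }
  PREDICT(A → b e e) = { 'b' }
For S:
  PREDICT(S → ε) = { $ }
  PREDICT(S → d e) = { 'd' }

All predict sets are disjoint. The grammar IS LL(1).

Answer: Yes, the grammar is LL(1).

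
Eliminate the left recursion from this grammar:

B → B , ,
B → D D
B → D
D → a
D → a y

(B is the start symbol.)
B → D D B'
B → D B'
B' → , , B'
B' → ε
D → a
D → a y

B is directly left-recursive. The standard transformation for
  A → A α₁ | ... | A α_m | β₁ | ... | β_n
is
  A  → β₁ A' | ... | β_n A'
  A' → α₁ A' | ... | α_m A' | ε

B → D D becomes B → D D B'
B → D becomes B → D B'
B → B , , becomes B' → , , B'
Add B' → ε

Productions for other non-terminals are unchanged:
  D → a
  D → a y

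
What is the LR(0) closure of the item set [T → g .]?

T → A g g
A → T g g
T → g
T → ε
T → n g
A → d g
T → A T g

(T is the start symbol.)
To compute CLOSURE, for each item [A → α.Bβ] where B is a non-terminal, add [B → .γ] for all productions B → γ; repeat for the newly added items until nothing changes.

Start with: [T → g .]
The dot is at the end, so nothing is added.

CLOSURE = { [T → g .] }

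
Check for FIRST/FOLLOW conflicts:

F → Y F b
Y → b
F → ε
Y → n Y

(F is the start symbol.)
Yes. F → Y F b with FOLLOW(F) on { 'b' }

A FIRST/FOLLOW conflict occurs when a non-terminal N has a nullable alternative N → β (β ⇒* ε) and another alternative N → α with FIRST(α) ∩ FOLLOW(N) ≠ ∅: on such a lookahead the parser cannot decide between expanding α and letting N vanish via β.

Nullable non-terminals: F.
FIRST sets used below: FIRST(Y) = { 'b', 'n' }

F: nullable alternative(s) F → ε; FOLLOW(F) = { $, 'b' }
  F → Y F b: FIRST \ {ε} = { 'b', 'n' } — overlaps FOLLOW(F) on { 'b' }: CONFLICT
  F → ε: FIRST \ {ε} = { } — this is the only nullable alternative, skip

Y has no nullable alternative, so no FIRST/FOLLOW check is needed there.

So the grammar has 1 FIRST/FOLLOW conflict (marked CONFLICT above).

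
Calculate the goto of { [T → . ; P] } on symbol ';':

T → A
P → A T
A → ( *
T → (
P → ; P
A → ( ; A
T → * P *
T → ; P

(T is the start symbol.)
GOTO(I, ';') = CLOSURE({ [A → αX.β] : [A → α.Xβ] ∈ I, X = ';' })

Items with dot before ';', with the dot advanced:
  [T → . ; P] → [T → ; . P]
Closure of the advanced items:
  [T → ; . P] has the dot before P: add [P → . A T], [P → . ; P]
  [P → . A T] has the dot before A: add [A → . ( *], [A → . ( ; A]

GOTO = { [A → . ( *], [A → . ( ; A], [P → . ; P], [P → . A T], [T → ; . P] }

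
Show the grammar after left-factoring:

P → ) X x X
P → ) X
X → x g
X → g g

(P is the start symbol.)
Left-factoring transforms A → αβ₁ | αβ₂ into A → αA' and A' → β₁ | β₂
(α is the longest common prefix among the alternatives). Repeat until
no nonterminal has two alternatives with a common prefix.

Round 1: P has alternatives sharing prefix ') X'. Introduce P': P → ) X P'
  Add: P' → x X
  Add: P' → ε

No remaining common prefixes — done.

Resulting grammar:
P → ) X P'
P' → x X
P' → ε
X → x g
X → g g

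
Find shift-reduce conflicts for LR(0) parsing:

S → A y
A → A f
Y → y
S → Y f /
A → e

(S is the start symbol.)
Augment with S' → S and build the canonical LR(0) collection (I0 = CLOSURE({[S' → . S]}), then GOTO on every symbol after a dot until no new states appear). It has 10 states:
  I0: { [A → . A f], [A → . e], [S → . A y], [S → . Y f /], [S' → . S], [Y → . y] }  — shift
  I1: { [A → A . f], [S → A . y] }  — shift
  I2: { [S' → S .] }  — accept
  I3: { [S → Y . f /] }  — shift
  I4: { [A → e .] }  — reduce
  I5: { [Y → y .] }  — reduce
  I6: { [S → Y f . /] }  — shift
  I7: { [S → Y f / .] }  — reduce
  I8: { [A → A f .] }  — reduce
  I9: { [S → A y .] }  — reduce

No state contains both a complete item and a shift item.

Answer: No shift-reduce conflicts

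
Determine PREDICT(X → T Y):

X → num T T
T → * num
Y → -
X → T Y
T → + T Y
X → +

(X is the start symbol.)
{ '*', '+' }

PREDICT(X → T Y) = (FIRST(RHS) \ {ε}) ∪ (FOLLOW(X) if ε ∈ FIRST(RHS), i.e. RHS ⇒* ε)
FIRST(T) = { '*', '+' }
FIRST(T Y) = { '*', '+' }
ε ∉ FIRST(T Y), so FOLLOW(X) is not added.
PREDICT(X → T Y) = { '*', '+' }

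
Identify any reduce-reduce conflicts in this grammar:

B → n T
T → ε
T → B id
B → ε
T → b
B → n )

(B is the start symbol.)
A reduce-reduce conflict occurs when an LR(0) state has two complete items [A → α .] and [B → β .] — both call for a reduction, and with no lookahead the parser cannot choose between them.

Augment with B' → B and build the canonical LR(0) collection (I0 = CLOSURE({[B' → . B]}), then GOTO on every symbol after a dot until no new states appear). It has 8 states:
  I0: { [B → . n )], [B → . n T], [B → .], [B' → . B] }  — shift, reduce
  I1: { [B' → B .] }  — accept
  I2: { [B → . n )], [B → . n T], [B → .], [B → n . )], [B → n . T], [T → . B id], [T → . b], [T → .] }  — shift, 2 reduces
  I3: { [B → n ) .] }  — reduce
  I4: { [T → B . id] }  — shift
  I5: { [B → n T .] }  — reduce
  I6: { [T → b .] }  — reduce
  I7: { [T → B id .] }  — reduce

I2 contains complete items [B → .], [T → .] — reduce-reduce conflict.

Answer: Yes — I2: [B → .] vs [T → .]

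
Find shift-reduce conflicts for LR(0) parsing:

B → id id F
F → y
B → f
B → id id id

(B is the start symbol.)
No shift-reduce conflicts

A shift-reduce conflict occurs when an LR(0) state has both:
  - a complete (reduce) item [A → α .] (dot at the end), and
  - a shift item [B → β . c γ] (dot before a terminal).

Augment with B' → B and build the canonical LR(0) collection (I0 = CLOSURE({[B' → . B]}), then GOTO on every symbol after a dot until no new states appear). It has 8 states:
  I0: { [B → . f], [B → . id id F], [B → . id id id], [B' → . B] }  — shift
  I1: { [B' → B .] }  — accept
  I2: { [B → f .] }  — reduce
  I3: { [B → id . id F], [B → id . id id] }  — shift
  I4: { [B → id id . F], [B → id id . id], [F → . y] }  — shift
  I5: { [B → id id F .] }  — reduce
  I6: { [B → id id id .] }  — reduce
  I7: { [F → y .] }  — reduce

No state contains both a complete item and a shift item.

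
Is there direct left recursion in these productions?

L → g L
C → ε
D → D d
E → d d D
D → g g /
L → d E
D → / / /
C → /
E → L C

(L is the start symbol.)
L → g L: starts with g
C → ε: starts with ε
D → D d: LEFT RECURSIVE (starts with D)
E → d d D: starts with d
D → g g /: starts with g
L → d E: starts with d
D → / / /: starts with '/'
C → /: starts with '/'
E → L C: starts with L

The grammar has direct left recursion on: D.

Answer: Yes, D is left-recursive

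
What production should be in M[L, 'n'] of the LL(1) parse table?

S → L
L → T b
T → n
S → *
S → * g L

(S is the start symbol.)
L → T b

To find M[L, 'n'], we find productions for L where 'n' is in the predict set (PREDICT(N → α) = (FIRST(α) \ {ε}) ∪ (FOLLOW(N) if α ⇒* ε)).

Relevant sets:
  FIRST(T) = { 'n' }

L → T b: PREDICT = { 'n' }
  'n' is in predict set, so this production goes in M[L, 'n']

M[L, 'n'] = L → T b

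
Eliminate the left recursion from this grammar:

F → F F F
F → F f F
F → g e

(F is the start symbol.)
F is directly left-recursive. The standard transformation for
  A → A α₁ | ... | A α_m | β₁ | ... | β_n
is
  A  → β₁ A' | ... | β_n A'
  A' → α₁ A' | ... | α_m A' | ε

F → g e becomes F → g e F'
F → F F F becomes F' → F F F'
F → F f F becomes F' → f F F'
Add F' → ε

Resulting grammar:
F → g e F'
F' → F F F'
F' → f F F'
F' → ε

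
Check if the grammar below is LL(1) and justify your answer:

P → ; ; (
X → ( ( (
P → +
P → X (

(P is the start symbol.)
A grammar is LL(1) if for each non-terminal N with multiple productions, the predict sets of those productions are pairwise disjoint, where PREDICT(N → α) = (FIRST(α) \ {ε}) ∪ (FOLLOW(N) if α ⇒* ε).

Relevant sets:
  FIRST(X) = { '(' }

For P:
  PREDICT(P → ';' ';' '(') = { ';' }
  PREDICT(P → '+') = { '+' }
  PREDICT(P → X '(') = { '(' }
X has a single production, so nothing to check there.

All predict sets are disjoint. The grammar IS LL(1).

Answer: Yes, the grammar is LL(1).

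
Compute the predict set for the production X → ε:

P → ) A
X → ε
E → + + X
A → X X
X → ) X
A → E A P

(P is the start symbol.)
PREDICT(X → ε) = (FIRST(RHS) \ {ε}) ∪ (FOLLOW(X) if ε ∈ FIRST(RHS), i.e. RHS ⇒* ε)
The right-hand side is ε (FIRST(ε) = { ε }), so the predict set is FOLLOW(X) = { $, ')', '+' }
PREDICT(X → ε) = { $, ')', '+' }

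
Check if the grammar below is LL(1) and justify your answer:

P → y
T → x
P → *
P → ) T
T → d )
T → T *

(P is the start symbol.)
No. Predict set conflict for T: { 'x' }

A grammar is LL(1) if for each non-terminal N with multiple productions, the predict sets of those productions are pairwise disjoint, where PREDICT(N → α) = (FIRST(α) \ {ε}) ∪ (FOLLOW(N) if α ⇒* ε).

Relevant sets:
  FIRST(T) = { 'd', 'x' }

For P:
  PREDICT(P → y) = { 'y' }
  PREDICT(P → '*') = { '*' }
  PREDICT(P → ')' T) = { ')' }
For T:
  PREDICT(T → x) = { 'x' }
  PREDICT(T → d ')') = { 'd' }
  PREDICT(T → T '*') = { 'd', 'x' }

Conflict found: Predict set conflict for T: { 'x' }
The grammar is NOT LL(1).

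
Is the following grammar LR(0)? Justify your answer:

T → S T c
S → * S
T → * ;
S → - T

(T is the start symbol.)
A grammar is LR(0) if no state in the canonical LR(0) collection has:
  - both a shift item (dot before a terminal) and a complete item (shift-reduce conflict), or
  - two or more complete items (reduce-reduce conflict; the accept item [T' → T .] counts as a complete item here).

Augment with T' → T and build the canonical LR(0) collection (I0 = CLOSURE({[T' → . T]}), then GOTO on every symbol after a dot until no new states appear). It has 11 states:
  I0: { [S → . * S], [S → . - T], [T → . * ;], [T → . S T c], [T' → . T] }  — shift
  I1: { [S → * . S], [S → . * S], [S → . - T], [T → * . ;] }  — shift
  I2: { [S → - . T], [S → . * S], [S → . - T], [T → . * ;], [T → . S T c] }  — shift
  I3: { [S → . * S], [S → . - T], [T → . * ;], [T → . S T c], [T → S . T c] }  — shift
  I4: { [T' → T .] }  — accept
  I5: { [T → S T . c] }  — shift
  I6: { [T → S T c .] }  — reduce
  I7: { [S → - T .] }  — reduce
  I8: { [S → * . S], [S → . * S], [S → . - T] }  — shift
  I9: { [T → * ; .] }  — reduce
  I10: { [S → * S .] }  — reduce

Every state is either a pure shift/goto state or contains exactly one complete item and nothing to shift — no conflicts. The grammar is LR(0).

Answer: Yes, the grammar is LR(0)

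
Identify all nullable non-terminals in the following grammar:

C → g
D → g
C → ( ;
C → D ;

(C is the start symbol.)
None

A non-terminal is nullable if it can derive ε (the empty string): either it has an ε-production, or it has a production whose right-hand side consists entirely of nullable non-terminals.

There are no ε-productions, so no non-terminal can derive ε.
No non-terminals are nullable.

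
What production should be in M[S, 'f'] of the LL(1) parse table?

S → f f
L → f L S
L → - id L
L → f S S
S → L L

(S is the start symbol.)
To find M[S, 'f'], we find productions for S where 'f' is in the predict set (PREDICT(N → α) = (FIRST(α) \ {ε}) ∪ (FOLLOW(N) if α ⇒* ε)).

Relevant sets:
  FIRST(L) = { '-', 'f' }

S → f f: PREDICT = { 'f' }
  'f' is in predict set, so this production goes in M[S, 'f']
S → L L: PREDICT = { '-', 'f' }
  'f' is in predict set, so this production goes in M[S, 'f']

M[S, 'f'] = S → f f, S → L L  (a multiply-defined cell — the grammar is not LL(1))

Answer: S → f f, S → L L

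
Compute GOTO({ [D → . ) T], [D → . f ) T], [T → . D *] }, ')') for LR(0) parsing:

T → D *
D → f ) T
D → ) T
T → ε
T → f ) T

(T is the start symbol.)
{ [D → ) . T], [D → . ) T], [D → . f ) T], [T → . D *], [T → . f ) T], [T → .] }

GOTO(I, ')') = CLOSURE({ [A → αX.β] : [A → α.Xβ] ∈ I, X = ')' })

Items with dot before ')', with the dot advanced:
  [D → . ) T] → [D → ) . T]
Closure of the advanced items:
  [D → ) . T] has the dot before T: add [T → . D *], [T → .], [T → . f ) T]
  [T → . D *] has the dot before D: add [D → . f ) T], [D → . ) T]

GOTO = { [D → ) . T], [D → . ) T], [D → . f ) T], [T → . D *], [T → . f ) T], [T → .] }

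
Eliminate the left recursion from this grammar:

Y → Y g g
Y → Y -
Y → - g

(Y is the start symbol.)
Y → - g Y'
Y' → g g Y'
Y' → - Y'
Y' → ε

Y is directly left-recursive. The standard transformation for
  A → A α₁ | ... | A α_m | β₁ | ... | β_n
is
  A  → β₁ A' | ... | β_n A'
  A' → α₁ A' | ... | α_m A' | ε

Y → - g becomes Y → - g Y'
Y → Y g g becomes Y' → g g Y'
Y → Y - becomes Y' → - Y'
Add Y' → ε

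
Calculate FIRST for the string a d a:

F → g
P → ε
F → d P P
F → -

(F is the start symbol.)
To compute FIRST(a d a), process the symbols left to right:
Symbol a is a terminal. Add 'a' and stop.
FIRST(a d a) = { 'a' }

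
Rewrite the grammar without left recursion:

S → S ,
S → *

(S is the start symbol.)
S is directly left-recursive. The standard transformation for
  A → A α₁ | ... | A α_m | β₁ | ... | β_n
is
  A  → β₁ A' | ... | β_n A'
  A' → α₁ A' | ... | α_m A' | ε

S → * becomes S → * S'
S → S , becomes S' → , S'
Add S' → ε

Resulting grammar:
S → * S'
S' → , S'
S' → ε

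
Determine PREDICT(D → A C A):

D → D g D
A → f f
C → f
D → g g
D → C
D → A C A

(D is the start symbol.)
{ 'f' }

PREDICT(D → A C A) = (FIRST(RHS) \ {ε}) ∪ (FOLLOW(D) if ε ∈ FIRST(RHS), i.e. RHS ⇒* ε)
FIRST(A) = { 'f' }
FIRST(A C A) = { 'f' }
ε ∉ FIRST(A C A), so FOLLOW(D) is not added.
PREDICT(D → A C A) = { 'f' }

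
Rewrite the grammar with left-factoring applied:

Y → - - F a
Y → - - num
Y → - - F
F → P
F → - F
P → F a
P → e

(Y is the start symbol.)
Y → - - Y'
Y' → F Y''
Y'' → a
Y'' → ε
Y' → num
F → P
F → - F
P → F a
P → e

Left-factoring transforms A → αβ₁ | αβ₂ into A → αA' and A' → β₁ | β₂
(α is the longest common prefix among the alternatives). Repeat until
no nonterminal has two alternatives with a common prefix.

Round 1: Y has alternatives sharing prefix '- -'. Introduce Y': Y → - - Y'
  Add: Y' → F a
  Add: Y' → num
  Add: Y' → F

Round 2: Y' has alternatives sharing prefix 'F'. Introduce Y'': Y' → F Y''
  Add: Y'' → a
  Add: Y'' → ε

No remaining common prefixes — done.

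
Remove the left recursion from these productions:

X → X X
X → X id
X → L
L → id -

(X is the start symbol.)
X is directly left-recursive. The standard transformation for
  A → A α₁ | ... | A α_m | β₁ | ... | β_n
is
  A  → β₁ A' | ... | β_n A'
  A' → α₁ A' | ... | α_m A' | ε

X → L becomes X → L X'
X → X X becomes X' → X X'
X → X id becomes X' → id X'
Add X' → ε

Productions for other non-terminals are unchanged:
  L → id -

Resulting grammar:
X → L X'
X' → X X'
X' → id X'
X' → ε
L → id -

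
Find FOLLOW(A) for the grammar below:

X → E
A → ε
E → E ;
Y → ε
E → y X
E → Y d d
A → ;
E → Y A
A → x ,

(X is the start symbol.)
{ $, ';' }

In E → Y A: A is at the end, add FOLLOW(E)

The FOLLOW sets referred to above (computed the same way, to a fixed point):
  FOLLOW(E) = { $, ';' }

Taking the union: FOLLOW(A) = { $, ';' }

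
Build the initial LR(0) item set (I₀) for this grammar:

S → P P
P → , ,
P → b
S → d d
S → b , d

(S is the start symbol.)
First, augment the grammar with S' → S
I₀ = CLOSURE({ [S' → . S] }):
  [S' → . S] has the dot before S: add [S → . P P], [S → . d d], [S → . b , d]
  [S → . P P] has the dot before P: add [P → . , ,], [P → . b]
No further items can be added.

I₀ = { [P → . , ,], [P → . b], [S → . P P], [S → . b , d], [S → . d d], [S' → . S] }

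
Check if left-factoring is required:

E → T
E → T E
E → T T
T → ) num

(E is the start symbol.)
Yes, E has productions with common prefix 'T'

Left-factoring is needed when two productions for the same non-terminal
share a common prefix on the right-hand side.

Productions for E:
  E → T
  E → T E
  E → T T

Found common prefix 'T' in productions for E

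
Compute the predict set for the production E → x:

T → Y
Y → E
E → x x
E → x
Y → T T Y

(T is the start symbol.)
{ 'x' }

PREDICT(E → x) = (FIRST(RHS) \ {ε}) ∪ (FOLLOW(E) if ε ∈ FIRST(RHS), i.e. RHS ⇒* ε)
FIRST(x) = { 'x' }
ε ∉ FIRST(x), so FOLLOW(E) is not added.
PREDICT(E → x) = { 'x' }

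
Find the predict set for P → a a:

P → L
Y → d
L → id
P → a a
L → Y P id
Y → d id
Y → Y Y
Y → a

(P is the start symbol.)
{ 'a' }

PREDICT(P → a a) = (FIRST(RHS) \ {ε}) ∪ (FOLLOW(P) if ε ∈ FIRST(RHS), i.e. RHS ⇒* ε)
FIRST(a a) = { 'a' }
ε ∉ FIRST(a a), so FOLLOW(P) is not added.
PREDICT(P → a a) = { 'a' }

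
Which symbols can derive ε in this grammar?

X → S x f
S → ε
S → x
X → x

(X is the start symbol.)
{ 'S' }

A non-terminal is nullable if it can derive ε (the empty string): either it has an ε-production, or it has a production whose right-hand side consists entirely of nullable non-terminals.

ε-productions: S → ε
So S is immediately nullable.
No further non-terminal can be added: every production for the remaining non-terminals contains a terminal or a non-nullable non-terminal.
Nullable = { 'S' }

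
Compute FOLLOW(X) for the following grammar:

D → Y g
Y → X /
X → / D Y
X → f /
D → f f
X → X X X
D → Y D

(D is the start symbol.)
{ '/', 'f' }

To compute FOLLOW(X), find every occurrence of X on a right-hand side N → α X β: add FIRST(β) \ {ε}, and if β is empty or nullable also add FOLLOW(N). Iterate to a fixed point.

In Y → X /: X is followed by '/', add FIRST('/') \ {ε} = { '/' }
In X → X X X: X is followed by X X, add FIRST(X X) \ {ε} = { '/', 'f' }
In X → X X X: X is followed by X, add FIRST(X) \ {ε} = { '/', 'f' }
In X → X X X: X is at the end; this adds FOLLOW(X) to itself — nothing new

Taking the union: FOLLOW(X) = { '/', 'f' }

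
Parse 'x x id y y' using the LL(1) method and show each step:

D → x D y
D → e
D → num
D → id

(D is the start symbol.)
LL(1) parsing maintains a stack (initially the start symbol over $) and the input. At each step: if the stack top is a terminal, match it against the current input token; if it is a non-terminal N, replace it with the RHS of M[N, lookahead] (the unique production whose predict set contains the lookahead).

Stack is shown with the top on the left.

Stack      Input         Action
-------------------------------
D $        x x id y y $  output D → x D y
x D y $    x x id y y $  match 'x'
D y $      x id y y $    output D → x D y
x D y y $  x id y y $    match 'x'
D y y $    id y y $      output D → id
id y y $   id y y $      match 'id'
y y $      y y $         match 'y'
y $        y $           match 'y'
$          $             accept

The string is accepted.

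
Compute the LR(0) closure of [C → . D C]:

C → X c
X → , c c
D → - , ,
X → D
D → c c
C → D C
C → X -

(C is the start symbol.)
Start with: [C → . D C]
  [C → . D C] has the dot before D: add [D → . - , ,], [D → . c c]
No further items can be added.

CLOSURE = { [C → . D C], [D → . - , ,], [D → . c c] }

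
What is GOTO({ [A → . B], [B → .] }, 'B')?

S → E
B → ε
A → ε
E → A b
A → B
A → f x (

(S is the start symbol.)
{ [A → B .] }

GOTO(I, 'B') = CLOSURE({ [A → αX.β] : [A → α.Xβ] ∈ I, X = 'B' })

Items with dot before 'B', with the dot advanced:
  [A → . B] → [A → B .]
Closure adds nothing (no advanced item has the dot before a non-terminal).

GOTO = { [A → B .] }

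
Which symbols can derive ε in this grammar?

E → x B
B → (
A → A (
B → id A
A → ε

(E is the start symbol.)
{ 'A' }

A non-terminal is nullable if it can derive ε (the empty string): either it has an ε-production, or it has a production whose right-hand side consists entirely of nullable non-terminals.

ε-productions: A → ε
So A is immediately nullable.
No further non-terminal can be added: every production for the remaining non-terminals contains a terminal or a non-nullable non-terminal.
Nullable = { 'A' }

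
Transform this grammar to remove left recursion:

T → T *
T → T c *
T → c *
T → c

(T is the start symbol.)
T is directly left-recursive. The standard transformation for
  A → A α₁ | ... | A α_m | β₁ | ... | β_n
is
  A  → β₁ A' | ... | β_n A'
  A' → α₁ A' | ... | α_m A' | ε

T → c * becomes T → c * T'
T → c becomes T → c T'
T → T * becomes T' → * T'
T → T c * becomes T' → c * T'
Add T' → ε

Resulting grammar:
T → c * T'
T → c T'
T' → * T'
T' → c * T'
T' → ε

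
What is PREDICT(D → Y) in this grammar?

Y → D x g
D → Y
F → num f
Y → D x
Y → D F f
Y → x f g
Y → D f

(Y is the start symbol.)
{ 'x' }

PREDICT(D → Y) = (FIRST(RHS) \ {ε}) ∪ (FOLLOW(D) if ε ∈ FIRST(RHS), i.e. RHS ⇒* ε)
FIRST(Y) = { 'x' }
FIRST(Y) = { 'x' }
ε ∉ FIRST(Y), so FOLLOW(D) is not added.
PREDICT(D → Y) = { 'x' }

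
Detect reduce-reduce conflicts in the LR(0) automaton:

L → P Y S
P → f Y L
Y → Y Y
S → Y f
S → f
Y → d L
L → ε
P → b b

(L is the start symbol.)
No reduce-reduce conflicts

A reduce-reduce conflict occurs when an LR(0) state has two complete items [A → α .] and [B → β .] — both call for a reduction, and with no lookahead the parser cannot choose between them.

Augment with L' → L and build the canonical LR(0) collection (I0 = CLOSURE({[L' → . L]}), then GOTO on every symbol after a dot until no new states appear). It has 16 states:
  I0: { [L → . P Y S], [L → .], [L' → . L], [P → . b b], [P → . f Y L] }  — shift, reduce
  I1: { [L' → L .] }  — accept
  I2: { [L → P . Y S], [Y → . Y Y], [Y → . d L] }  — shift
  I3: { [P → b . b] }  — shift
  I4: { [P → f . Y L], [Y → . Y Y], [Y → . d L] }  — shift
  I5: { [L → . P Y S], [L → .], [P → . b b], [P → . f Y L], [P → f Y . L], [Y → . Y Y], [Y → . d L], [Y → Y . Y] }  — shift, reduce
  I6: { [L → . P Y S], [L → .], [P → . b b], [P → . f Y L], [Y → d . L] }  — shift, reduce
  I7: { [Y → d L .] }  — reduce
  I8: { [P → f Y L .] }  — reduce
  I9: { [Y → . Y Y], [Y → . d L], [Y → Y . Y], [Y → Y Y .] }  — shift, reduce
  I10: { [P → b b .] }  — reduce
  I11: { [L → P Y . S], [S → . Y f], [S → . f], [Y → . Y Y], [Y → . d L], [Y → Y . Y] }  — shift
  I12: { [L → P Y S .] }  — reduce
  I13: { [S → Y . f], [Y → . Y Y], [Y → . d L], [Y → Y . Y], [Y → Y Y .] }  — shift, reduce
  I14: { [S → f .] }  — reduce
  I15: { [S → Y f .] }  — reduce

No state contains more than one complete item.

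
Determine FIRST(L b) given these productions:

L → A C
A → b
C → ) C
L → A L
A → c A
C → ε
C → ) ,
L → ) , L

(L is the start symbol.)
{ ')', 'b', 'c' }

FIRST sets of the non-terminals involved (from the grammar, by fixed-point iteration):
  FIRST(L) = { ')', 'b', 'c' }

To compute FIRST(L b), process the symbols left to right:
Symbol L is a non-terminal. Add FIRST(L) \ {ε} = { ')', 'b', 'c' }
L is not nullable (ε ∉ FIRST(L)), so stop here.
FIRST(L b) = { ')', 'b', 'c' }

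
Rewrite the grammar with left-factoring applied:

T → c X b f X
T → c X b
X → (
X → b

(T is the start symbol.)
T → c X b T'
T' → f X
T' → ε
X → (
X → b

Left-factoring transforms A → αβ₁ | αβ₂ into A → αA' and A' → β₁ | β₂
(α is the longest common prefix among the alternatives). Repeat until
no nonterminal has two alternatives with a common prefix.

Round 1: T has alternatives sharing prefix 'c X b'. Introduce T': T → c X b T'
  Add: T' → f X
  Add: T' → ε

No remaining common prefixes — done.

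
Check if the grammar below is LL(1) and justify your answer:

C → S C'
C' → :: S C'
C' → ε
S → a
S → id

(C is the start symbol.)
A grammar is LL(1) if for each non-terminal N with multiple productions, the predict sets of those productions are pairwise disjoint, where PREDICT(N → α) = (FIRST(α) \ {ε}) ∪ (FOLLOW(N) if α ⇒* ε).

Relevant sets:
  FOLLOW(C') = { $ }

For C':
  PREDICT(C' → :: S C') = { '::' }
  PREDICT(C' → ε) = { $ }
For S:
  PREDICT(S → a) = { 'a' }
  PREDICT(S → id) = { 'id' }
C has a single production, so nothing to check there.

All predict sets are disjoint. The grammar IS LL(1).

Answer: Yes, the grammar is LL(1).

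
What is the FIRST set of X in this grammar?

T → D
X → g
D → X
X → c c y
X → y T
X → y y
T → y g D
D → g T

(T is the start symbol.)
To compute FIRST(X), examine every production with X on the left-hand side, reading each right-hand side left to right until a non-nullable symbol is reached.

From X → g:
  - g is a terminal: add 'g' and stop
From X → c c y:
  - c is a terminal: add 'c' and stop
From X → y T:
  - y is a terminal: add 'y' and stop
From X → y y:
  - y is a terminal: add 'y' and stop

Collecting: FIRST(X) = { 'c', 'g', 'y' }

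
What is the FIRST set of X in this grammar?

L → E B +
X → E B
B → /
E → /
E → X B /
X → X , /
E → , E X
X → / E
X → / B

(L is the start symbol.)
{ ',', '/' }

To compute FIRST(X), examine every production with X on the left-hand side, reading each right-hand side left to right until a non-nullable symbol is reached.

FIRST sets of the other non-terminals involved (by the same procedure, iterated to a fixed point):
  FIRST(E) = { ',', '/' }

From X → E B:
  - E is a non-terminal: add FIRST(E) \ {ε} = { ',', '/' }
    E is not nullable, so stop
From X → X , /:
  - X is the symbol being defined: contributes nothing new
    X is not nullable, so stop
From X → / E:
  - '/' is a terminal: add '/' and stop
From X → / B:
  - '/' is a terminal: add '/' and stop

Collecting: FIRST(X) = { ',', '/' }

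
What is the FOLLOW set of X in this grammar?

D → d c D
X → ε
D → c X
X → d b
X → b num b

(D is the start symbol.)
{ $ }

To compute FOLLOW(X), find every occurrence of X on a right-hand side N → α X β: add FIRST(β) \ {ε}, and if β is empty or nullable also add FOLLOW(N). Iterate to a fixed point.

In D → c X: X is at the end, add FOLLOW(D)

The FOLLOW sets referred to above (computed the same way, to a fixed point):
  FOLLOW(D) = { $ }

Taking the union: FOLLOW(X) = { $ }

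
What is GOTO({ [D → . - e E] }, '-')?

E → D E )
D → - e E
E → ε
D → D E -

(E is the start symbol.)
{ [D → - . e E] }

GOTO(I, '-') = CLOSURE({ [A → αX.β] : [A → α.Xβ] ∈ I, X = '-' })

Items with dot before '-', with the dot advanced:
  [D → . - e E] → [D → - . e E]
Closure adds nothing (no advanced item has the dot before a non-terminal).

GOTO = { [D → - . e E] }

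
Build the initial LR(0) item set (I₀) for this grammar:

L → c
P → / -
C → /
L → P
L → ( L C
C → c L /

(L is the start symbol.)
{ [L → . ( L C], [L → . P], [L → . c], [L' → . L], [P → . / -] }

First, augment the grammar with L' → L
I₀ = CLOSURE({ [L' → . L] }):
  [L' → . L] has the dot before L: add [L → . c], [L → . P], [L → . ( L C]
  [L → . P] has the dot before P: add [P → . / -]
No further items can be added.

I₀ = { [L → . ( L C], [L → . P], [L → . c], [L' → . L], [P → . / -] }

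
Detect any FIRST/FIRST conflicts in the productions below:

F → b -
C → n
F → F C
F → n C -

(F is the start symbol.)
Yes. F → b '-' / F → F C on { 'b' }; F → F C / F → n C '-' on { 'n' }

A FIRST/FIRST conflict occurs when two productions N → α and N → β for the same non-terminal have FIRST(α) ∩ FIRST(β) ≠ ∅ (with ε ∈ FIRST of a nullable right-hand side, so two nullable alternatives also conflict).

FIRST sets of the non-terminals at (or reachable through a nullable prefix from) the front of some alternative:
  FIRST(F) = { 'b', 'n' }

Productions for F:
  F → b -: FIRST = { 'b' }
  F → F C: FIRST = { 'b', 'n' }
  F → n C -: FIRST = { 'n' }
C has only one production, so no FIRST/FIRST conflict is possible there.

Conflict for F: F → b - and F → F C
  Overlap: { 'b' }
Conflict for F: F → F C and F → n C -
  Overlap: { 'n' }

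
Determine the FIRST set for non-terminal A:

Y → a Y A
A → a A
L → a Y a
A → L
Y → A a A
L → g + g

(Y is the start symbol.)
{ 'a', 'g' }

To compute FIRST(A), examine every production with A on the left-hand side, reading each right-hand side left to right until a non-nullable symbol is reached.

FIRST sets of the other non-terminals involved (by the same procedure, iterated to a fixed point):
  FIRST(L) = { 'a', 'g' }

From A → a A:
  - a is a terminal: add 'a' and stop
From A → L:
  - L is a non-terminal: add FIRST(L) \ {ε} = { 'a', 'g' }
    L is not nullable, so stop

Collecting: FIRST(A) = { 'a', 'g' }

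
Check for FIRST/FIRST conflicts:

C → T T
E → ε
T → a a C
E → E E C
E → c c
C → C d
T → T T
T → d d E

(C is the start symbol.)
Yes. C → T T / C → C d on { 'a', 'd' }; E → E E C / E → c c on { 'c' }; T → a a C / T → T T on { 'a' }; T → T T / T → d d E on { 'd' }

A FIRST/FIRST conflict occurs when two productions N → α and N → β for the same non-terminal have FIRST(α) ∩ FIRST(β) ≠ ∅ (with ε ∈ FIRST of a nullable right-hand side, so two nullable alternatives also conflict).

FIRST sets of the non-terminals at (or reachable through a nullable prefix from) the front of some alternative:
  FIRST(T) = { 'a', 'd' }
  FIRST(C) = { 'a', 'd' }
  FIRST(E) = { 'a', 'c', 'd', ε }

Productions for C:
  C → T T: FIRST = { 'a', 'd' }
  C → C d: FIRST = { 'a', 'd' }
Productions for E:
  E → ε: FIRST = { ε }
  E → E E C: FIRST = { 'a', 'c', 'd' }
  E → c c: FIRST = { 'c' }
Productions for T:
  T → a a C: FIRST = { 'a' }
  T → T T: FIRST = { 'a', 'd' }
  T → d d E: FIRST = { 'd' }

Conflict for C: C → T T and C → C d
  Overlap: { 'a', 'd' }
Conflict for E: E → E E C and E → c c
  Overlap: { 'c' }
Conflict for T: T → a a C and T → T T
  Overlap: { 'a' }
Conflict for T: T → T T and T → d d E
  Overlap: { 'd' }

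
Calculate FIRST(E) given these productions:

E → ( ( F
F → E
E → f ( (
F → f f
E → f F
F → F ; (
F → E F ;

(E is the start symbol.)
{ '(', 'f' }

To compute FIRST(E), examine every production with E on the left-hand side, reading each right-hand side left to right until a non-nullable symbol is reached.

From E → ( ( F:
  - '(' is a terminal: add '(' and stop
From E → f ( (:
  - f is a terminal: add 'f' and stop
From E → f F:
  - f is a terminal: add 'f' and stop

Collecting: FIRST(E) = { '(', 'f' }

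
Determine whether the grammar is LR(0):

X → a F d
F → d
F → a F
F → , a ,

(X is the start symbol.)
Yes, the grammar is LR(0)

A grammar is LR(0) if no state in the canonical LR(0) collection has:
  - both a shift item (dot before a terminal) and a complete item (shift-reduce conflict), or
  - two or more complete items (reduce-reduce conflict; the accept item [X' → X .] counts as a complete item here).

Augment with X' → X and build the canonical LR(0) collection (I0 = CLOSURE({[X' → . X]}), then GOTO on every symbol after a dot until no new states appear). It has 11 states:
  I0: { [X → . a F d], [X' → . X] }  — shift
  I1: { [X' → X .] }  — accept
  I2: { [F → . , a ,], [F → . a F], [F → . d], [X → a . F d] }  — shift
  I3: { [F → , . a ,] }  — shift
  I4: { [X → a F . d] }  — shift
  I5: { [F → . , a ,], [F → . a F], [F → . d], [F → a . F] }  — shift
  I6: { [F → d .] }  — reduce
  I7: { [F → a F .] }  — reduce
  I8: { [X → a F d .] }  — reduce
  I9: { [F → , a . ,] }  — shift
  I10: { [F → , a , .] }  — reduce

Every state is either a pure shift/goto state or contains exactly one complete item and nothing to shift — no conflicts. The grammar is LR(0).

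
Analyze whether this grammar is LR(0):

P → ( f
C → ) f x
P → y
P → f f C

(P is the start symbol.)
Yes, the grammar is LR(0)

Augment with P' → P and build the canonical LR(0) collection (I0 = CLOSURE({[P' → . P]}), then GOTO on every symbol after a dot until no new states appear). It has 11 states:
  I0: { [P → . ( f], [P → . f f C], [P → . y], [P' → . P] }  — shift
  I1: { [P → ( . f] }  — shift
  I2: { [P' → P .] }  — accept
  I3: { [P → f . f C] }  — shift
  I4: { [P → y .] }  — reduce
  I5: { [C → . ) f x], [P → f f . C] }  — shift
  I6: { [C → ) . f x] }  — shift
  I7: { [P → f f C .] }  — reduce
  I8: { [C → ) f . x] }  — shift
  I9: { [C → ) f x .] }  — reduce
  I10: { [P → ( f .] }  — reduce

Every state is either a pure shift/goto state or contains exactly one complete item and nothing to shift — no conflicts. The grammar is LR(0).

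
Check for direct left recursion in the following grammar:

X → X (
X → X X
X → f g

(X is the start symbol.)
Yes, X is left-recursive

X → X (: LEFT RECURSIVE (starts with X)
X → X X: LEFT RECURSIVE (starts with X)
X → f g: starts with f

The grammar has direct left recursion on: X.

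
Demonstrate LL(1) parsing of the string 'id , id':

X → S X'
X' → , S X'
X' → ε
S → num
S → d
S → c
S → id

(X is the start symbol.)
Stack is shown with the top on the left.

Stack     Input      Action
---------------------------
X $       id , id $  output X → S X'
S X' $    id , id $  output S → id
id X' $   id , id $  match 'id'
X' $      , id $     output X' → , S X'
, S X' $  , id $     match ','
S X' $    id $       output S → id
id X' $   id $       match 'id'
X' $      $          output X' → ε
$         $          accept

The string is accepted.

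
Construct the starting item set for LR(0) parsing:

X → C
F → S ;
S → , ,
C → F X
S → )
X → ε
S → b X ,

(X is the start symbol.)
First, augment the grammar with X' → X
I₀ = CLOSURE({ [X' → . X] }):
  [X' → . X] has the dot before X: add [X → . C], [X → .]
  [X → . C] has the dot before C: add [C → . F X]
  [C → . F X] has the dot before F: add [F → . S ;]
  [F → . S ;] has the dot before S: add [S → . , ,], [S → . )], [S → . b X ,]
No further items can be added.

I₀ = { [C → . F X], [F → . S ;], [S → . )], [S → . , ,], [S → . b X ,], [X → . C], [X → .], [X' → . X] }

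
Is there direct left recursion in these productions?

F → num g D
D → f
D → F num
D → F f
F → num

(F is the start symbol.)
Direct left recursion occurs when N → N α for some non-terminal N (the right-hand side begins with the left-hand side itself).

F → num g D: starts with num
D → f: starts with f
D → F num: starts with F
D → F f: starts with F
F → num: starts with num

No direct left recursion found.

Answer: No direct left recursion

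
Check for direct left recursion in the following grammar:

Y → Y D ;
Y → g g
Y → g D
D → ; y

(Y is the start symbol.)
Direct left recursion occurs when N → N α for some non-terminal N (the right-hand side begins with the left-hand side itself).

Y → Y D ;: LEFT RECURSIVE (starts with Y)
Y → g g: starts with g
Y → g D: starts with g
D → ; y: starts with ';'

The grammar has direct left recursion on: Y.

Answer: Yes, Y is left-recursive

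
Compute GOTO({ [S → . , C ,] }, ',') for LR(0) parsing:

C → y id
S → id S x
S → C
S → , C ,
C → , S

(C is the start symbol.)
{ [C → . , S], [C → . y id], [S → , . C ,] }

GOTO(I, ',') = CLOSURE({ [A → αX.β] : [A → α.Xβ] ∈ I, X = ',' })

Items with dot before ',', with the dot advanced:
  [S → . , C ,] → [S → , . C ,]
Closure of the advanced items:
  [S → , . C ,] has the dot before C: add [C → . y id], [C → . , S]

GOTO = { [C → . , S], [C → . y id], [S → , . C ,] }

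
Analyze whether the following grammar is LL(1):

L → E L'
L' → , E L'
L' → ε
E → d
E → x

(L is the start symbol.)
Relevant sets:
  FOLLOW(L') = { $ }

For L':
  PREDICT(L' → ',' E L') = { ',' }
  PREDICT(L' → ε) = { $ }
For E:
  PREDICT(E → d) = { 'd' }
  PREDICT(E → x) = { 'x' }
L has a single production, so nothing to check there.

All predict sets are disjoint. The grammar IS LL(1).

Answer: Yes, the grammar is LL(1).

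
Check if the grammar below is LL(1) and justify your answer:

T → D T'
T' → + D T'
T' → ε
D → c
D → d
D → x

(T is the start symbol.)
A grammar is LL(1) if for each non-terminal N with multiple productions, the predict sets of those productions are pairwise disjoint, where PREDICT(N → α) = (FIRST(α) \ {ε}) ∪ (FOLLOW(N) if α ⇒* ε).

Relevant sets:
  FOLLOW(T') = { $ }

For T':
  PREDICT(T' → '+' D T') = { '+' }
  PREDICT(T' → ε) = { $ }
For D:
  PREDICT(D → c) = { 'c' }
  PREDICT(D → d) = { 'd' }
  PREDICT(D → x) = { 'x' }
T has a single production, so nothing to check there.

All predict sets are disjoint. The grammar IS LL(1).

Answer: Yes, the grammar is LL(1).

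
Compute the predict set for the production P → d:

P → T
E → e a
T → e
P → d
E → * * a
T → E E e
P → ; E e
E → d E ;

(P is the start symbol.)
PREDICT(P → d) = (FIRST(RHS) \ {ε}) ∪ (FOLLOW(P) if ε ∈ FIRST(RHS), i.e. RHS ⇒* ε)
FIRST(d) = { 'd' }
ε ∉ FIRST(d), so FOLLOW(P) is not added.
PREDICT(P → d) = { 'd' }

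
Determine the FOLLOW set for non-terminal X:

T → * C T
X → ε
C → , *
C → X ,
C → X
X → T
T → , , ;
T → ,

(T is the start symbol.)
{ '*', ',' }

In C → X ,: X is followed by ',', add FIRST(',') \ {ε} = { ',' }
In C → X: X is at the end, add FOLLOW(C)

The FOLLOW sets referred to above (computed the same way, to a fixed point):
  FOLLOW(C) = { '*', ',' }

Taking the union: FOLLOW(X) = { '*', ',' }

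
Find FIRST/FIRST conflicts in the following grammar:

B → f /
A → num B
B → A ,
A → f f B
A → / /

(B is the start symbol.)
A FIRST/FIRST conflict occurs when two productions N → α and N → β for the same non-terminal have FIRST(α) ∩ FIRST(β) ≠ ∅ (with ε ∈ FIRST of a nullable right-hand side, so two nullable alternatives also conflict).

FIRST sets of the non-terminals at (or reachable through a nullable prefix from) the front of some alternative:
  FIRST(A) = { '/', 'f', 'num' }

Productions for B:
  B → f /: FIRST = { 'f' }
  B → A ,: FIRST = { '/', 'f', 'num' }
Productions for A:
  A → num B: FIRST = { 'num' }
  A → f f B: FIRST = { 'f' }
  A → / /: FIRST = { '/' }

Conflict for B: B → f / and B → A ,
  Overlap: { 'f' }

Answer: Yes. B → f '/' / B → A ',' on { 'f' }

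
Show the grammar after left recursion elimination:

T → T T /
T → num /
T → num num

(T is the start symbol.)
T is directly left-recursive. The standard transformation for
  A → A α₁ | ... | A α_m | β₁ | ... | β_n
is
  A  → β₁ A' | ... | β_n A'
  A' → α₁ A' | ... | α_m A' | ε

T → num / becomes T → num / T'
T → num num becomes T → num num T'
T → T T / becomes T' → T / T'
Add T' → ε

Resulting grammar:
T → num / T'
T → num num T'
T' → T / T'
T' → ε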